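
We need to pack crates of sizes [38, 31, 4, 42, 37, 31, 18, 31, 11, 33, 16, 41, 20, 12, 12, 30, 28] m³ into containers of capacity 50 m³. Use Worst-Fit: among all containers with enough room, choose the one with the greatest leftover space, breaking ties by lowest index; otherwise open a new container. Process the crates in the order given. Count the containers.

Put 38 m³ in container 1; 12 m³ remain.
Put 31 m³ in container 2; 19 m³ remain.
Put 4 m³ in container 2; 15 m³ remain.
Put 42 m³ in container 3; 8 m³ remain.
Put 37 m³ in container 4; 13 m³ remain.
Put 31 m³ in container 5; 19 m³ remain.
Put 18 m³ in container 5; 1 m³ remain.
Put 31 m³ in container 6; 19 m³ remain.
Put 11 m³ in container 6; 8 m³ remain.
Put 33 m³ in container 7; 17 m³ remain.
Put 16 m³ in container 7; 1 m³ remain.
Put 41 m³ in container 8; 9 m³ remain.
Put 20 m³ in container 9; 30 m³ remain.
Put 12 m³ in container 9; 18 m³ remain.
Put 12 m³ in container 9; 6 m³ remain.
Put 30 m³ in container 10; 20 m³ remain.
Put 28 m³ in container 11; 22 m³ remain.

11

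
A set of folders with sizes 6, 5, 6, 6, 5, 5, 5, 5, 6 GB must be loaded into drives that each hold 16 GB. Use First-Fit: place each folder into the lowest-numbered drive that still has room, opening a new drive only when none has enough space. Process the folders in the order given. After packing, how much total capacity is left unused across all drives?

Put 6 GB in drive 1; 10 GB remain.
Put 5 GB in drive 1; 5 GB remain.
Put 6 GB in drive 2; 10 GB remain.
Put 6 GB in drive 2; 4 GB remain.
Put 5 GB in drive 1; 0 GB remain.
Put 5 GB in drive 3; 11 GB remain.
Put 5 GB in drive 3; 6 GB remain.
Put 5 GB in drive 3; 1 GB remain.
Put 6 GB in drive 4; 10 GB remain.
4 drives × 16 GB = 64 GB; used 49 GB; unused 15 GB.

15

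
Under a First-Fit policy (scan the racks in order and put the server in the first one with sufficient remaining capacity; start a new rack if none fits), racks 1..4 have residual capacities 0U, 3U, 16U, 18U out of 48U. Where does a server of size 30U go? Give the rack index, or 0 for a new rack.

No rack has ≥ 30U free, so a new rack is opened.

0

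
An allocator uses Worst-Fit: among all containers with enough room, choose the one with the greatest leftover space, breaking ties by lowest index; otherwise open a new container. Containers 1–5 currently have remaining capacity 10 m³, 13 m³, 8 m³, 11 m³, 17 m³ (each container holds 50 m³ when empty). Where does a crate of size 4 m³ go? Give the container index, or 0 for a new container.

5

Containers with room: container 1 (10 m³), container 2 (13 m³), container 3 (8 m³), container 4 (11 m³), container 5 (17 m³).
Most room is container 5 with 17 m³ free.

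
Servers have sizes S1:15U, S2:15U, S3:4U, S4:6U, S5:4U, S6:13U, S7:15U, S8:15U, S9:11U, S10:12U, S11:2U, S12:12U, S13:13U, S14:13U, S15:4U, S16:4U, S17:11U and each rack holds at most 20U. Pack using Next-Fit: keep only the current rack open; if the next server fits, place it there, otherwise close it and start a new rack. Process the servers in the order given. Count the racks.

12

S1 (15U) → rack 1 (remaining 5U)
S2 (15U) → rack 2 (remaining 5U)
S3 (4U) → rack 2 (remaining 1U)
S4 (6U) → rack 3 (remaining 14U)
S5 (4U) → rack 3 (remaining 10U)
S6 (13U) → rack 4 (remaining 7U)
S7 (15U) → rack 5 (remaining 5U)
S8 (15U) → rack 6 (remaining 5U)
S9 (11U) → rack 7 (remaining 9U)
S10 (12U) → rack 8 (remaining 8U)
S11 (2U) → rack 8 (remaining 6U)
S12 (12U) → rack 9 (remaining 8U)
S13 (13U) → rack 10 (remaining 7U)
S14 (13U) → rack 11 (remaining 7U)
S15 (4U) → rack 11 (remaining 3U)
S16 (4U) → rack 12 (remaining 16U)
S17 (11U) → rack 12 (remaining 5U)
Final racks: [15] [15,4] [6,4] [13] [15] [15] [11] [12,2] [12] [13] [13,4] [4,11].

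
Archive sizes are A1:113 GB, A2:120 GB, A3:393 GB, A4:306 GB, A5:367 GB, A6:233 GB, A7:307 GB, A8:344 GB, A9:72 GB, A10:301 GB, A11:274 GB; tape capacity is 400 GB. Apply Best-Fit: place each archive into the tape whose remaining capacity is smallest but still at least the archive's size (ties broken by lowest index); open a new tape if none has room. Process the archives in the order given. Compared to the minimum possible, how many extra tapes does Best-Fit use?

1

Best-Fit: [113,120] [393] [306] [367] [233] [307,72] [344] [301] [274] → 9 tapes.
Total size 2830 GB; any packing needs at least ⌈2830/400⌉ = 8 tapes.
An optimal packing achieves that bound: [393] [367] [344] [307,72] [306] [301] [274,120] [233,113] → 8 tapes.
Excess: 9 − 8 = 1.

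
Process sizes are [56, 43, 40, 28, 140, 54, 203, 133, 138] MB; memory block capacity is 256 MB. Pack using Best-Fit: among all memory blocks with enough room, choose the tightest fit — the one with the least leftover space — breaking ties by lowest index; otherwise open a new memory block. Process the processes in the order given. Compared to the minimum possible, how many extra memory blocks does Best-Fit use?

1

Best-Fit: [56,43,40,28,54] [140] [203] [133] [138] → 5 memory blocks.
Total size 835 MB; any packing needs at least ⌈835/256⌉ = 4 memory blocks.
An optimal packing achieves that bound: [203,43] [140,56,54] [138,40,28] [133] → 4 memory blocks.
Excess: 5 − 4 = 1.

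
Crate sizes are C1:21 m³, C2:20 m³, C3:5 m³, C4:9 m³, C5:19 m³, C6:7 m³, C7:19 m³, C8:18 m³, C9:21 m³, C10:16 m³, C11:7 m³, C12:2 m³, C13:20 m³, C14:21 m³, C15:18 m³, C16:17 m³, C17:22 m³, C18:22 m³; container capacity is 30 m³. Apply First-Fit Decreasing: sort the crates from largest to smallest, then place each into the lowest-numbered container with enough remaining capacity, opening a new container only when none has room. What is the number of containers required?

Sorted descending: 22, 22, 21, 21, 21, 20, 20, 19, 19, 18, 18, 17, 16, 9, 7, 7, 5, 2.
container 1: place 22 m³, 8 m³ left
container 2: place 22 m³, 8 m³ left
container 3: place 21 m³, 9 m³ left
container 4: place 21 m³, 9 m³ left
container 5: place 21 m³, 9 m³ left
container 6: place 20 m³, 10 m³ left
container 7: place 20 m³, 10 m³ left
container 8: place 19 m³, 11 m³ left
container 9: place 19 m³, 11 m³ left
container 10: place 18 m³, 12 m³ left
container 11: place 18 m³, 12 m³ left
container 12: place 17 m³, 13 m³ left
container 13: place 16 m³, 14 m³ left
container 3: place 9 m³, 0 m³ left
container 1: place 7 m³, 1 m³ left
container 2: place 7 m³, 1 m³ left
container 4: place 5 m³, 4 m³ left
container 4: place 2 m³, 2 m³ left
Final containers: [22,7] [22,7] [21,9] [21,5,2] [21] [20] [20] [19] [19] [18] [18] [17] [16].

13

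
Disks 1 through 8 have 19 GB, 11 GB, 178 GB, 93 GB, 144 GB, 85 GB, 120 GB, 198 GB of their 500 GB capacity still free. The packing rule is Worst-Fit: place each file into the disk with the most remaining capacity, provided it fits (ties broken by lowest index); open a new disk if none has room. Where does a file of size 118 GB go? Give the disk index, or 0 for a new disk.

Disks with room: disk 3 (178 GB), disk 5 (144 GB), disk 7 (120 GB), disk 8 (198 GB).
Most room is disk 8 with 198 GB free.

8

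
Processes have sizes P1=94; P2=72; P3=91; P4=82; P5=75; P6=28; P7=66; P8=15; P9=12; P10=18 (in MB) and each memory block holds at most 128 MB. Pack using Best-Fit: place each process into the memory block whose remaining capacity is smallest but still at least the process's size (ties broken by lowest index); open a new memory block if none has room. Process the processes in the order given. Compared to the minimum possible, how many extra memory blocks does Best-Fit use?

Best-Fit: [94,28] [72] [91,15,12] [82,18] [75] [66] → 6 memory blocks.
6 processes exceed 64 MB (half the capacity), and no two of those can share a memory block, so at least 6 memory blocks are needed.
So 6 is already optimal.

0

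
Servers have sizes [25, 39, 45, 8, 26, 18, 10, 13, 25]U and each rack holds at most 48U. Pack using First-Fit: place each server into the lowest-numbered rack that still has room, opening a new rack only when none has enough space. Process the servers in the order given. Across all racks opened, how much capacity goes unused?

rack 1: place 25U, 23U left
rack 2: place 39U, 9U left
rack 3: place 45U, 3U left
rack 1: place 8U, 15U left
rack 4: place 26U, 22U left
rack 4: place 18U, 4U left
rack 1: place 10U, 5U left
rack 5: place 13U, 35U left
rack 5: place 25U, 10U left
5 racks × 48U = 240U; used 209U; unused 31U.

31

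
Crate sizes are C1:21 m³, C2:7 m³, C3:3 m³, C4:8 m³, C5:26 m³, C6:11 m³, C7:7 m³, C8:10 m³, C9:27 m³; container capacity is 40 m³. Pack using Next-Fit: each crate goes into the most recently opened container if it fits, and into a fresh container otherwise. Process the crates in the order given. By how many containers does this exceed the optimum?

1

Next-Fit: [21,7,3,8] [26,11] [7,10] [27] → 4 containers.
Total size 120 m³; any packing needs at least ⌈120/40⌉ = 3 containers.
An optimal packing achieves that bound: [27,10,3] [26,7,7] [21,11,8] → 3 containers.
Excess: 4 − 3 = 1.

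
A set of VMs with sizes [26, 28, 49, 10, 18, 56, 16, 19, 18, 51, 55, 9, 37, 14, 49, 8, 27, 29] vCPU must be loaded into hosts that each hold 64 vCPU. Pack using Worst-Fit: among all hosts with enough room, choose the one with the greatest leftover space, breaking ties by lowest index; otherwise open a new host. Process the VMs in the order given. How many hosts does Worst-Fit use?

Put 26 vCPU in host 1; 38 vCPU remain.
Put 28 vCPU in host 1; 10 vCPU remain.
Put 49 vCPU in host 2; 15 vCPU remain.
Put 10 vCPU in host 2; 5 vCPU remain.
Put 18 vCPU in host 3; 46 vCPU remain.
Put 56 vCPU in host 4; 8 vCPU remain.
Put 16 vCPU in host 3; 30 vCPU remain.
Put 19 vCPU in host 3; 11 vCPU remain.
Put 18 vCPU in host 5; 46 vCPU remain.
Put 51 vCPU in host 6; 13 vCPU remain.
Put 55 vCPU in host 7; 9 vCPU remain.
Put 9 vCPU in host 5; 37 vCPU remain.
Put 37 vCPU in host 5; 0 vCPU remain.
Put 14 vCPU in host 8; 50 vCPU remain.
Put 49 vCPU in host 8; 1 vCPU remain.
Put 8 vCPU in host 6; 5 vCPU remain.
Put 27 vCPU in host 9; 37 vCPU remain.
Put 29 vCPU in host 9; 8 vCPU remain.
Final hosts: [26,28] [49,10] [18,16,19] [56] [18,9,37] [51,8] [55] [14,49] [27,29].

9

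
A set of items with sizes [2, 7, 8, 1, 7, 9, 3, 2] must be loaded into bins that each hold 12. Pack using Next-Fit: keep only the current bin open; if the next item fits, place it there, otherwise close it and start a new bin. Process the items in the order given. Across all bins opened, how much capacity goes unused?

21

Put 2 in bin 1; 10 remain.
Put 7 in bin 1; 3 remain.
Put 8 in bin 2; 4 remain.
Put 1 in bin 2; 3 remain.
Put 7 in bin 3; 5 remain.
Put 9 in bin 4; 3 remain.
Put 3 in bin 4; 0 remain.
Put 2 in bin 5; 10 remain.
5 bins × 12 = 60; used 39; unused 21.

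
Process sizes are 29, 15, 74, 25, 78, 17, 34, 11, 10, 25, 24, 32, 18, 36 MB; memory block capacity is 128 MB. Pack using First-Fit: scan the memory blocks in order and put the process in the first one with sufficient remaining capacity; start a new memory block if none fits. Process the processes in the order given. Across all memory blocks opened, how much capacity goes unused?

Put 29 MB in memory block 1; 99 MB remain.
Put 15 MB in memory block 1; 84 MB remain.
Put 74 MB in memory block 1; 10 MB remain.
Put 25 MB in memory block 2; 103 MB remain.
Put 78 MB in memory block 2; 25 MB remain.
Put 17 MB in memory block 2; 8 MB remain.
Put 34 MB in memory block 3; 94 MB remain.
Put 11 MB in memory block 3; 83 MB remain.
Put 10 MB in memory block 1; 0 MB remain.
Put 25 MB in memory block 3; 58 MB remain.
Put 24 MB in memory block 3; 34 MB remain.
Put 32 MB in memory block 3; 2 MB remain.
Put 18 MB in memory block 4; 110 MB remain.
Put 36 MB in memory block 4; 74 MB remain.
4 memory blocks × 128 MB = 512 MB; used 428 MB; unused 84 MB.

84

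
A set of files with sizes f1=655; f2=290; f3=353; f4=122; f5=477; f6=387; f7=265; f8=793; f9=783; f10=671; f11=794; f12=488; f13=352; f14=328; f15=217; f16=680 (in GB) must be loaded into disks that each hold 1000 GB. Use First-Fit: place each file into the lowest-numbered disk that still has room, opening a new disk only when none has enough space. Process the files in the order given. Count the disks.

9 disks

disk 1: place f1 (655 GB), 345 GB left
disk 1: place f2 (290 GB), 55 GB left
disk 2: place f3 (353 GB), 647 GB left
disk 2: place f4 (122 GB), 525 GB left
disk 2: place f5 (477 GB), 48 GB left
disk 3: place f6 (387 GB), 613 GB left
disk 3: place f7 (265 GB), 348 GB left
disk 4: place f8 (793 GB), 207 GB left
disk 5: place f9 (783 GB), 217 GB left
disk 6: place f10 (671 GB), 329 GB left
disk 7: place f11 (794 GB), 206 GB left
disk 8: place f12 (488 GB), 512 GB left
disk 8: place f13 (352 GB), 160 GB left
disk 3: place f14 (328 GB), 20 GB left
disk 5: place f15 (217 GB), 0 GB left
disk 9: place f16 (680 GB), 320 GB left
Final disks: [655,290] [353,122,477] [387,265,328] [793] [783,217] [671] [794] [488,352] [680].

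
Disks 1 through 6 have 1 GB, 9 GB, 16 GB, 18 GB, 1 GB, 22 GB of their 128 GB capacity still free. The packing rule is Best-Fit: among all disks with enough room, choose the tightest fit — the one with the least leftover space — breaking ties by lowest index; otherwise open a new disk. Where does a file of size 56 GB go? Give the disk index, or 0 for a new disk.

No disk has ≥ 56 GB free, so a new disk is opened.

0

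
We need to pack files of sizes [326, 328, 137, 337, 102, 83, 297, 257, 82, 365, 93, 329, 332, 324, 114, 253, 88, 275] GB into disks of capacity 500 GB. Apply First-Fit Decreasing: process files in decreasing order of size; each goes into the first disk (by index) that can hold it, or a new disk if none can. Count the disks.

Sorted descending: 365, 337, 332, 329, 328, 326, 324, 297, 275, 257, 253, 137, 114, 102, 93, 88, 83, 82.
365 GB → disk 1 (remaining 135 GB)
337 GB → disk 2 (remaining 163 GB)
332 GB → disk 3 (remaining 168 GB)
329 GB → disk 4 (remaining 171 GB)
328 GB → disk 5 (remaining 172 GB)
326 GB → disk 6 (remaining 174 GB)
324 GB → disk 7 (remaining 176 GB)
297 GB → disk 8 (remaining 203 GB)
275 GB → disk 9 (remaining 225 GB)
257 GB → disk 10 (remaining 243 GB)
253 GB → disk 11 (remaining 247 GB)
137 GB → disk 2 (remaining 26 GB)
114 GB → disk 1 (remaining 21 GB)
102 GB → disk 3 (remaining 66 GB)
93 GB → disk 4 (remaining 78 GB)
88 GB → disk 5 (remaining 84 GB)
83 GB → disk 5 (remaining 1 GB)
82 GB → disk 6 (remaining 92 GB)
Final disks: [365,114] [337,137] [332,102] [329,93] [328,88,83] [326,82] [324] [297] [275] [257] [253].

11 disks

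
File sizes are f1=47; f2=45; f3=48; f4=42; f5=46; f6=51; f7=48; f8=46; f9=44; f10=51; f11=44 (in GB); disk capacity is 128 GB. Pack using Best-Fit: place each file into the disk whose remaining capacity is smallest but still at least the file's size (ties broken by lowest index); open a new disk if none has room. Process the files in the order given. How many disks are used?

6

disk 1: place f1 (47 GB), 81 GB left
disk 1: place f2 (45 GB), 36 GB left
disk 2: place f3 (48 GB), 80 GB left
disk 2: place f4 (42 GB), 38 GB left
disk 3: place f5 (46 GB), 82 GB left
disk 3: place f6 (51 GB), 31 GB left
disk 4: place f7 (48 GB), 80 GB left
disk 4: place f8 (46 GB), 34 GB left
disk 5: place f9 (44 GB), 84 GB left
disk 5: place f10 (51 GB), 33 GB left
disk 6: place f11 (44 GB), 84 GB left
Final disks: [47,45] [48,42] [46,51] [48,46] [44,51] [44].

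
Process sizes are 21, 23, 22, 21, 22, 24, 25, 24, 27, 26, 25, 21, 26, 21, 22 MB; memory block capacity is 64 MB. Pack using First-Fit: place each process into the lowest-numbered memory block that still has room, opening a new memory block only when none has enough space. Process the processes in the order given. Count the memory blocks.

21 MB → memory block 1 (remaining 43 MB)
23 MB → memory block 1 (remaining 20 MB)
22 MB → memory block 2 (remaining 42 MB)
21 MB → memory block 2 (remaining 21 MB)
22 MB → memory block 3 (remaining 42 MB)
24 MB → memory block 3 (remaining 18 MB)
25 MB → memory block 4 (remaining 39 MB)
24 MB → memory block 4 (remaining 15 MB)
27 MB → memory block 5 (remaining 37 MB)
26 MB → memory block 5 (remaining 11 MB)
25 MB → memory block 6 (remaining 39 MB)
21 MB → memory block 2 (remaining 0 MB)
26 MB → memory block 6 (remaining 13 MB)
21 MB → memory block 7 (remaining 43 MB)
22 MB → memory block 7 (remaining 21 MB)

7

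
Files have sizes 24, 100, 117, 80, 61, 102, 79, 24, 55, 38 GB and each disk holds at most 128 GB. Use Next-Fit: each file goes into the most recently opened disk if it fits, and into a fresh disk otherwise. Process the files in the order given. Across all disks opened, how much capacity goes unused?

216

disk 1: place 24 GB, 104 GB left
disk 1: place 100 GB, 4 GB left
disk 2: place 117 GB, 11 GB left
disk 3: place 80 GB, 48 GB left
disk 4: place 61 GB, 67 GB left
disk 5: place 102 GB, 26 GB left
disk 6: place 79 GB, 49 GB left
disk 6: place 24 GB, 25 GB left
disk 7: place 55 GB, 73 GB left
disk 7: place 38 GB, 35 GB left
7 disks × 128 GB = 896 GB; used 680 GB; unused 216 GB.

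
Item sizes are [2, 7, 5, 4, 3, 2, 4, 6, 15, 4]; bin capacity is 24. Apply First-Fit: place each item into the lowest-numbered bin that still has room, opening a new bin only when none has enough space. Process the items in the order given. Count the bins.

2 → bin 1 (remaining 22)
7 → bin 1 (remaining 15)
5 → bin 1 (remaining 10)
4 → bin 1 (remaining 6)
3 → bin 1 (remaining 3)
2 → bin 1 (remaining 1)
4 → bin 2 (remaining 20)
6 → bin 2 (remaining 14)
15 → bin 3 (remaining 9)
4 → bin 2 (remaining 10)

3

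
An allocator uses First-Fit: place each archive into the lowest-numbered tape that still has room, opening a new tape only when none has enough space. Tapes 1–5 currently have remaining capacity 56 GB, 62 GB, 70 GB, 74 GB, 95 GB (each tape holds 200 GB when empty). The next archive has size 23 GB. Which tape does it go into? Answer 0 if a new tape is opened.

Tapes with room: tape 1 (56 GB), tape 2 (62 GB), tape 3 (70 GB), tape 4 (74 GB), tape 5 (95 GB).
The first with room is tape 1.

1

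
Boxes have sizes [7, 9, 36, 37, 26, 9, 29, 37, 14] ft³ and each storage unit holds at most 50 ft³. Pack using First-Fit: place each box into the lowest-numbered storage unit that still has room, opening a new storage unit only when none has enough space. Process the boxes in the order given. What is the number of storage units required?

5 storage units

7 ft³ → storage unit 1 (remaining 43 ft³)
9 ft³ → storage unit 1 (remaining 34 ft³)
36 ft³ → storage unit 2 (remaining 14 ft³)
37 ft³ → storage unit 3 (remaining 13 ft³)
26 ft³ → storage unit 1 (remaining 8 ft³)
9 ft³ → storage unit 2 (remaining 5 ft³)
29 ft³ → storage unit 4 (remaining 21 ft³)
37 ft³ → storage unit 5 (remaining 13 ft³)
14 ft³ → storage unit 4 (remaining 7 ft³)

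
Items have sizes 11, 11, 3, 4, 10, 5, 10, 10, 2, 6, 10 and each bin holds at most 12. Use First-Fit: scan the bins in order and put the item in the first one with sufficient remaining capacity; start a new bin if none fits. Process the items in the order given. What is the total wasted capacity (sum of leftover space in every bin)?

Put 11 in bin 1; 1 remain.
Put 11 in bin 2; 1 remain.
Put 3 in bin 3; 9 remain.
Put 4 in bin 3; 5 remain.
Put 10 in bin 4; 2 remain.
Put 5 in bin 3; 0 remain.
Put 10 in bin 5; 2 remain.
Put 10 in bin 6; 2 remain.
Put 2 in bin 4; 0 remain.
Put 6 in bin 7; 6 remain.
Put 10 in bin 8; 2 remain.
8 bins × 12 = 96; used 82; unused 14.

14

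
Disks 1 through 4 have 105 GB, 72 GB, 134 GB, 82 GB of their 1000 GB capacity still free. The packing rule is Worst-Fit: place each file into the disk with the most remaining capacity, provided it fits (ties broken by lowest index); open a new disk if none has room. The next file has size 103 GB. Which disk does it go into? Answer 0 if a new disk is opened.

3

Disks with room: disk 1 (105 GB), disk 3 (134 GB).
Most room is disk 3 with 134 GB free.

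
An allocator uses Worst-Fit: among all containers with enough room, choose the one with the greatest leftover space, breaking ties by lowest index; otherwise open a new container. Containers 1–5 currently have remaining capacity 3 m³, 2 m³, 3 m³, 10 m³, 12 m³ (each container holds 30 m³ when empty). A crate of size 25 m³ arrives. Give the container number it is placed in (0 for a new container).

0

No container has ≥ 25 m³ free, so a new container is opened.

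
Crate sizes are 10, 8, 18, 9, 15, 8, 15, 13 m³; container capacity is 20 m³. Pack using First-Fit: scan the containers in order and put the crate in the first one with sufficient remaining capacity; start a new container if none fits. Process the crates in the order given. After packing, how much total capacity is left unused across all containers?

container 1: place 10 m³, 10 m³ left
container 1: place 8 m³, 2 m³ left
container 2: place 18 m³, 2 m³ left
container 3: place 9 m³, 11 m³ left
container 4: place 15 m³, 5 m³ left
container 3: place 8 m³, 3 m³ left
container 5: place 15 m³, 5 m³ left
container 6: place 13 m³, 7 m³ left
6 containers × 20 m³ = 120 m³; used 96 m³; unused 24 m³.

24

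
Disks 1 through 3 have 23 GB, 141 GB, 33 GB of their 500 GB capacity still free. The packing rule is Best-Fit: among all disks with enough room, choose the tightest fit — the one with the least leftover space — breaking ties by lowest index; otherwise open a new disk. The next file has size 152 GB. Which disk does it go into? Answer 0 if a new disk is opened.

0

No disk has ≥ 152 GB free, so a new disk is opened.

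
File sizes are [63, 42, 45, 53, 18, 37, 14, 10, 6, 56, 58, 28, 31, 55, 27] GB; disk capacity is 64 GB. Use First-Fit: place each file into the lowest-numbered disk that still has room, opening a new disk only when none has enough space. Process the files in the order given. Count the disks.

Put 63 GB in disk 1; 1 GB remain.
Put 42 GB in disk 2; 22 GB remain.
Put 45 GB in disk 3; 19 GB remain.
Put 53 GB in disk 4; 11 GB remain.
Put 18 GB in disk 2; 4 GB remain.
Put 37 GB in disk 5; 27 GB remain.
Put 14 GB in disk 3; 5 GB remain.
Put 10 GB in disk 4; 1 GB remain.
Put 6 GB in disk 5; 21 GB remain.
Put 56 GB in disk 6; 8 GB remain.
Put 58 GB in disk 7; 6 GB remain.
Put 28 GB in disk 8; 36 GB remain.
Put 31 GB in disk 8; 5 GB remain.
Put 55 GB in disk 9; 9 GB remain.
Put 27 GB in disk 10; 37 GB remain.

10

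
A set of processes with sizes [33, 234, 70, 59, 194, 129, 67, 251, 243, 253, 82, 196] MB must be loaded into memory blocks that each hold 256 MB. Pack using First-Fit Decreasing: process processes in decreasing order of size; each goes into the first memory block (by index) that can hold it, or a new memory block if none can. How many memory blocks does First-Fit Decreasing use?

8

Sorted descending: 253, 251, 243, 234, 196, 194, 129, 82, 70, 67, 59, 33.
memory block 1: place 253 MB, 3 MB left
memory block 2: place 251 MB, 5 MB left
memory block 3: place 243 MB, 13 MB left
memory block 4: place 234 MB, 22 MB left
memory block 5: place 196 MB, 60 MB left
memory block 6: place 194 MB, 62 MB left
memory block 7: place 129 MB, 127 MB left
memory block 7: place 82 MB, 45 MB left
memory block 8: place 70 MB, 186 MB left
memory block 8: place 67 MB, 119 MB left
memory block 5: place 59 MB, 1 MB left
memory block 6: place 33 MB, 29 MB left
Final memory blocks: [253] [251] [243] [234] [196,59] [194,33] [129,82] [70,67].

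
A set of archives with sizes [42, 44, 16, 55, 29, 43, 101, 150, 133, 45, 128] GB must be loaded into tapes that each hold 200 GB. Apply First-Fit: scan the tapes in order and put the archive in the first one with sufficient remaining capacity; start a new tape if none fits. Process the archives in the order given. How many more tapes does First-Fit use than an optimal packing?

1

First-Fit: [42,44,16,55,29] [43,101,45] [150] [133] [128] → 5 tapes.
Total size 786 GB; any packing needs at least ⌈786/200⌉ = 4 tapes.
An optimal packing achieves that bound: [150,45] [133,44,16] [128,43,29] [101,55,42] → 4 tapes.
Excess: 5 − 4 = 1.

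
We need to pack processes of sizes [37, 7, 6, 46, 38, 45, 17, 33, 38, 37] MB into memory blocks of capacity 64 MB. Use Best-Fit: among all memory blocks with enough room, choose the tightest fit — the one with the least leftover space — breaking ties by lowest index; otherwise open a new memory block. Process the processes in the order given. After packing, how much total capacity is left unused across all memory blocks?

memory block 1: place 37 MB, 27 MB left
memory block 1: place 7 MB, 20 MB left
memory block 1: place 6 MB, 14 MB left
memory block 2: place 46 MB, 18 MB left
memory block 3: place 38 MB, 26 MB left
memory block 4: place 45 MB, 19 MB left
memory block 2: place 17 MB, 1 MB left
memory block 5: place 33 MB, 31 MB left
memory block 6: place 38 MB, 26 MB left
memory block 7: place 37 MB, 27 MB left
7 memory blocks × 64 MB = 448 MB; used 304 MB; unused 144 MB.

144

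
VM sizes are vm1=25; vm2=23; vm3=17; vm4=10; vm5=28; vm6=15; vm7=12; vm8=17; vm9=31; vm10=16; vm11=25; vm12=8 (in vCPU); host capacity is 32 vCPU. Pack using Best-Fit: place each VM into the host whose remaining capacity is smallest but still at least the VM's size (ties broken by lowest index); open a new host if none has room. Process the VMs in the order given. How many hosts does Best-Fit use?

9

vm1 (25 vCPU) → host 1 (remaining 7 vCPU)
vm2 (23 vCPU) → host 2 (remaining 9 vCPU)
vm3 (17 vCPU) → host 3 (remaining 15 vCPU)
vm4 (10 vCPU) → host 3 (remaining 5 vCPU)
vm5 (28 vCPU) → host 4 (remaining 4 vCPU)
vm6 (15 vCPU) → host 5 (remaining 17 vCPU)
vm7 (12 vCPU) → host 5 (remaining 5 vCPU)
vm8 (17 vCPU) → host 6 (remaining 15 vCPU)
vm9 (31 vCPU) → host 7 (remaining 1 vCPU)
vm10 (16 vCPU) → host 8 (remaining 16 vCPU)
vm11 (25 vCPU) → host 9 (remaining 7 vCPU)
vm12 (8 vCPU) → host 2 (remaining 1 vCPU)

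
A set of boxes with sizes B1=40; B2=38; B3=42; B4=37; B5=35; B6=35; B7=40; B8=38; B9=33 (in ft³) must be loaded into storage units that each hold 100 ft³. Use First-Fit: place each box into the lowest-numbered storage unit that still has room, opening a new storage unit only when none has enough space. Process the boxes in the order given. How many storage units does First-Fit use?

5

storage unit 1: place B1 (40 ft³), 60 ft³ left
storage unit 1: place B2 (38 ft³), 22 ft³ left
storage unit 2: place B3 (42 ft³), 58 ft³ left
storage unit 2: place B4 (37 ft³), 21 ft³ left
storage unit 3: place B5 (35 ft³), 65 ft³ left
storage unit 3: place B6 (35 ft³), 30 ft³ left
storage unit 4: place B7 (40 ft³), 60 ft³ left
storage unit 4: place B8 (38 ft³), 22 ft³ left
storage unit 5: place B9 (33 ft³), 67 ft³ left
Final storage units: [40,38] [42,37] [35,35] [40,38] [33].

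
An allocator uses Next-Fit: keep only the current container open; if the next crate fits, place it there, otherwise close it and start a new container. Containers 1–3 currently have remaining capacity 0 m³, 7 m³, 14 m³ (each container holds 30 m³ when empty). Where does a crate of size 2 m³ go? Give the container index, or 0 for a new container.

3

Next-Fit only looks at container 3, which has 14 m³ free.
2 m³ fits there.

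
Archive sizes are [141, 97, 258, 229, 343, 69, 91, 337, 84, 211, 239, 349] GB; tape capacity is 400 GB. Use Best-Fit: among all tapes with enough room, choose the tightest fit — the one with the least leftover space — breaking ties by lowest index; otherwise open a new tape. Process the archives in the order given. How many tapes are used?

8

Put 141 GB in tape 1; 259 GB remain.
Put 97 GB in tape 1; 162 GB remain.
Put 258 GB in tape 2; 142 GB remain.
Put 229 GB in tape 3; 171 GB remain.
Put 343 GB in tape 4; 57 GB remain.
Put 69 GB in tape 2; 73 GB remain.
Put 91 GB in tape 1; 71 GB remain.
Put 337 GB in tape 5; 63 GB remain.
Put 84 GB in tape 3; 87 GB remain.
Put 211 GB in tape 6; 189 GB remain.
Put 239 GB in tape 7; 161 GB remain.
Put 349 GB in tape 8; 51 GB remain.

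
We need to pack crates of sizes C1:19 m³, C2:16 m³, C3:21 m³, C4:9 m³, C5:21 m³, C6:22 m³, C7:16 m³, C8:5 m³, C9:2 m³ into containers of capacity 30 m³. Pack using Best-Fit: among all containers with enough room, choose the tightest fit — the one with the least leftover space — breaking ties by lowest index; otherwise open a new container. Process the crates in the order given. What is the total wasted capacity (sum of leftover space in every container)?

Put C1 (19 m³) in container 1; 11 m³ remain.
Put C2 (16 m³) in container 2; 14 m³ remain.
Put C3 (21 m³) in container 3; 9 m³ remain.
Put C4 (9 m³) in container 3; 0 m³ remain.
Put C5 (21 m³) in container 4; 9 m³ remain.
Put C6 (22 m³) in container 5; 8 m³ remain.
Put C7 (16 m³) in container 6; 14 m³ remain.
Put C8 (5 m³) in container 5; 3 m³ remain.
Put C9 (2 m³) in container 5; 1 m³ remain.
6 containers × 30 m³ = 180 m³; used 131 m³; unused 49 m³.

49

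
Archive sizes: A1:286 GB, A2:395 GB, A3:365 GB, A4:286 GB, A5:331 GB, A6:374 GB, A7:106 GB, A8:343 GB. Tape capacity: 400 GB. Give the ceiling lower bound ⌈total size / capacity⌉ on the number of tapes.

7 tapes

Total size = 286 + 395 + 365 + 286 + 331 + 374 + 106 + 343 = 2486 GB.
⌈2486 / 400⌉ = 7.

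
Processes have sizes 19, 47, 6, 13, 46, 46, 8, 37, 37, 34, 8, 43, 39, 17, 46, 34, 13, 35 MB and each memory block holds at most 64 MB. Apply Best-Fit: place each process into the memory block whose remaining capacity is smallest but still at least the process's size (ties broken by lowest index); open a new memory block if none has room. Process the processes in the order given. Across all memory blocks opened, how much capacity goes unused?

240

memory block 1: place 19 MB, 45 MB left
memory block 2: place 47 MB, 17 MB left
memory block 2: place 6 MB, 11 MB left
memory block 1: place 13 MB, 32 MB left
memory block 3: place 46 MB, 18 MB left
memory block 4: place 46 MB, 18 MB left
memory block 2: place 8 MB, 3 MB left
memory block 5: place 37 MB, 27 MB left
memory block 6: place 37 MB, 27 MB left
memory block 7: place 34 MB, 30 MB left
memory block 3: place 8 MB, 10 MB left
memory block 8: place 43 MB, 21 MB left
memory block 9: place 39 MB, 25 MB left
memory block 4: place 17 MB, 1 MB left
memory block 10: place 46 MB, 18 MB left
memory block 11: place 34 MB, 30 MB left
memory block 10: place 13 MB, 5 MB left
memory block 12: place 35 MB, 29 MB left
12 memory blocks × 64 MB = 768 MB; used 528 MB; unused 240 MB.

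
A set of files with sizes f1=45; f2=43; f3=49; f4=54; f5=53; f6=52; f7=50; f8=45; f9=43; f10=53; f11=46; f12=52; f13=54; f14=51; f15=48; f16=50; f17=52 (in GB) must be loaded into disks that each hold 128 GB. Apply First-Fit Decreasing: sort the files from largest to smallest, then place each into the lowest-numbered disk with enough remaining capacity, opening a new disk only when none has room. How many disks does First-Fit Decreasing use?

9

Sorted descending: 54, 54, 53, 53, 52, 52, 52, 51, 50, 50, 49, 48, 46, 45, 45, 43, 43.
disk 1: place 54 GB, 74 GB left
disk 1: place 54 GB, 20 GB left
disk 2: place 53 GB, 75 GB left
disk 2: place 53 GB, 22 GB left
disk 3: place 52 GB, 76 GB left
disk 3: place 52 GB, 24 GB left
disk 4: place 52 GB, 76 GB left
disk 4: place 51 GB, 25 GB left
disk 5: place 50 GB, 78 GB left
disk 5: place 50 GB, 28 GB left
disk 6: place 49 GB, 79 GB left
disk 6: place 48 GB, 31 GB left
disk 7: place 46 GB, 82 GB left
disk 7: place 45 GB, 37 GB left
disk 8: place 45 GB, 83 GB left
disk 8: place 43 GB, 40 GB left
disk 9: place 43 GB, 85 GB left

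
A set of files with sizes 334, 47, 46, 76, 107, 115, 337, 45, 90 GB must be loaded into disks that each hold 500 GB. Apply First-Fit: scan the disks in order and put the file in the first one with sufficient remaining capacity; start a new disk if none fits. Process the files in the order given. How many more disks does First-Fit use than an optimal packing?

0

First-Fit: [334,47,46,45] [76,107,115,90] [337] → 3 disks.
Total size 1197 GB; any packing needs at least ⌈1197/500⌉ = 3 disks.
So 3 is already optimal.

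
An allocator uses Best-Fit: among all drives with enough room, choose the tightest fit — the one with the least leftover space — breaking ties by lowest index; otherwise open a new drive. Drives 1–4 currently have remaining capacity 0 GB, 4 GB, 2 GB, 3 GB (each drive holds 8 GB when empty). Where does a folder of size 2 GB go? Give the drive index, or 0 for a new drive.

Drives with room: drive 2 (4 GB), drive 3 (2 GB), drive 4 (3 GB).
Tightest fit is drive 3 with 2 GB free.

3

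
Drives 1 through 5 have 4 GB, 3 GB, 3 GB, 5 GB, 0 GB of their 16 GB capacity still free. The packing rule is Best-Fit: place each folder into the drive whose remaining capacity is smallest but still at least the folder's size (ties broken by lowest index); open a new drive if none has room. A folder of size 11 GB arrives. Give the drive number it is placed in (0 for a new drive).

No drive has ≥ 11 GB free, so a new drive is opened.

0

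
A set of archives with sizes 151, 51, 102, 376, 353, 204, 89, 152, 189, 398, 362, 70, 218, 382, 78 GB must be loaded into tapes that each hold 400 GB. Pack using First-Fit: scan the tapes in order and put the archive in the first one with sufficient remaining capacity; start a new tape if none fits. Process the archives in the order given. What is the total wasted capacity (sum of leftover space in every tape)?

425

tape 1: place 151 GB, 249 GB left
tape 1: place 51 GB, 198 GB left
tape 1: place 102 GB, 96 GB left
tape 2: place 376 GB, 24 GB left
tape 3: place 353 GB, 47 GB left
tape 4: place 204 GB, 196 GB left
tape 1: place 89 GB, 7 GB left
tape 4: place 152 GB, 44 GB left
tape 5: place 189 GB, 211 GB left
tape 6: place 398 GB, 2 GB left
tape 7: place 362 GB, 38 GB left
tape 5: place 70 GB, 141 GB left
tape 8: place 218 GB, 182 GB left
tape 9: place 382 GB, 18 GB left
tape 5: place 78 GB, 63 GB left
9 tapes × 400 GB = 3600 GB; used 3175 GB; unused 425 GB.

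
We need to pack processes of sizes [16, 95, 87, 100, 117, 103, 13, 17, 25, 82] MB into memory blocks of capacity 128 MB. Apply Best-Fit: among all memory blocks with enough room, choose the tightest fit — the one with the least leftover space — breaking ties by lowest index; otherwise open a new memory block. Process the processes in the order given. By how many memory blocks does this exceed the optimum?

0

Best-Fit: [16,95,13] [87] [100,25] [117] [103,17] [82] → 6 memory blocks.
Total size 655 MB; any packing needs at least ⌈655/128⌉ = 6 memory blocks.
So 6 is already optimal.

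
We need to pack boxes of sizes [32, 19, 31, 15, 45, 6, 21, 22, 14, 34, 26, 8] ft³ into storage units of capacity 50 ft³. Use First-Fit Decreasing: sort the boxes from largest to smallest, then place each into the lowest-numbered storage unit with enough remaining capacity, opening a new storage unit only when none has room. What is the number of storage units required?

Sorted descending: 45, 34, 32, 31, 26, 22, 21, 19, 15, 14, 8, 6.
45 ft³ → storage unit 1 (remaining 5 ft³)
34 ft³ → storage unit 2 (remaining 16 ft³)
32 ft³ → storage unit 3 (remaining 18 ft³)
31 ft³ → storage unit 4 (remaining 19 ft³)
26 ft³ → storage unit 5 (remaining 24 ft³)
22 ft³ → storage unit 5 (remaining 2 ft³)
21 ft³ → storage unit 6 (remaining 29 ft³)
19 ft³ → storage unit 4 (remaining 0 ft³)
15 ft³ → storage unit 2 (remaining 1 ft³)
14 ft³ → storage unit 3 (remaining 4 ft³)
8 ft³ → storage unit 6 (remaining 21 ft³)
6 ft³ → storage unit 6 (remaining 15 ft³)

6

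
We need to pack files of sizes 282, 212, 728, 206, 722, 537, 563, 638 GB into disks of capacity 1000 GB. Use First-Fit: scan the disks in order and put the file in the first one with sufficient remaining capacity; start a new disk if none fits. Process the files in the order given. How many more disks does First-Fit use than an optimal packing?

1

First-Fit: [282,212,206] [728] [722] [537] [563] [638] → 6 disks.
5 files exceed 500 GB (half the capacity), and no two of those can share a disk, so at least 5 disks are needed.
An optimal packing achieves that bound: [728,212] [722,206] [638,282] [563] [537] → 5 disks.
Excess: 6 − 5 = 1.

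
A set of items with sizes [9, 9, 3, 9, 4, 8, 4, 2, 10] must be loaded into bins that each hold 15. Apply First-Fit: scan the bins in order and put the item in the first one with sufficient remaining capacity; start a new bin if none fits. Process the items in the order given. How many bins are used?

5

Put 9 in bin 1; 6 remain.
Put 9 in bin 2; 6 remain.
Put 3 in bin 1; 3 remain.
Put 9 in bin 3; 6 remain.
Put 4 in bin 2; 2 remain.
Put 8 in bin 4; 7 remain.
Put 4 in bin 3; 2 remain.
Put 2 in bin 1; 1 remain.
Put 10 in bin 5; 5 remain.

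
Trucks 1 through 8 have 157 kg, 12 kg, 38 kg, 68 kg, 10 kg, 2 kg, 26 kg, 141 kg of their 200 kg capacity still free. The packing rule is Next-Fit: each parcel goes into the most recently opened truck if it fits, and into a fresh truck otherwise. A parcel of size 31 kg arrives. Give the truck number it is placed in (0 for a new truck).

8

Next-Fit only looks at truck 8, which has 141 kg free.
31 kg fits there.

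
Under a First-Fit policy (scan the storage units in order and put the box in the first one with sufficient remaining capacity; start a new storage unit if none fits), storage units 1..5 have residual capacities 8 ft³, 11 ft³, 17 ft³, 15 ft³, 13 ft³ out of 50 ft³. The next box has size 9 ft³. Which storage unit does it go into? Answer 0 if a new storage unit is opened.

Storage units with room: storage unit 2 (11 ft³), storage unit 3 (17 ft³), storage unit 4 (15 ft³), storage unit 5 (13 ft³).
The first with room is storage unit 2.

2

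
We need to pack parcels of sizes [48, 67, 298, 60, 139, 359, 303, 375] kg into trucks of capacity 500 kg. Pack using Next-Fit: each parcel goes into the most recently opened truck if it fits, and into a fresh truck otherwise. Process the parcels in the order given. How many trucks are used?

4 trucks

Put 48 kg in truck 1; 452 kg remain.
Put 67 kg in truck 1; 385 kg remain.
Put 298 kg in truck 1; 87 kg remain.
Put 60 kg in truck 1; 27 kg remain.
Put 139 kg in truck 2; 361 kg remain.
Put 359 kg in truck 2; 2 kg remain.
Put 303 kg in truck 3; 197 kg remain.
Put 375 kg in truck 4; 125 kg remain.
Final trucks: [48,67,298,60] [139,359] [303] [375].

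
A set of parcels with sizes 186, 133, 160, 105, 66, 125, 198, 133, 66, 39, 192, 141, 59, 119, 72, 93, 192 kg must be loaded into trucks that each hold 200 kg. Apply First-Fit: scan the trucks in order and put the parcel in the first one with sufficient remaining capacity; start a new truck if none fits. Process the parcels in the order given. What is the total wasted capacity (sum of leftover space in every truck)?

truck 1: place 186 kg, 14 kg left
truck 2: place 133 kg, 67 kg left
truck 3: place 160 kg, 40 kg left
truck 4: place 105 kg, 95 kg left
truck 2: place 66 kg, 1 kg left
truck 5: place 125 kg, 75 kg left
truck 6: place 198 kg, 2 kg left
truck 7: place 133 kg, 67 kg left
truck 4: place 66 kg, 29 kg left
truck 3: place 39 kg, 1 kg left
truck 8: place 192 kg, 8 kg left
truck 9: place 141 kg, 59 kg left
truck 5: place 59 kg, 16 kg left
truck 10: place 119 kg, 81 kg left
truck 10: place 72 kg, 9 kg left
truck 11: place 93 kg, 107 kg left
truck 12: place 192 kg, 8 kg left
12 trucks × 200 kg = 2400 kg; used 2079 kg; unused 321 kg.

321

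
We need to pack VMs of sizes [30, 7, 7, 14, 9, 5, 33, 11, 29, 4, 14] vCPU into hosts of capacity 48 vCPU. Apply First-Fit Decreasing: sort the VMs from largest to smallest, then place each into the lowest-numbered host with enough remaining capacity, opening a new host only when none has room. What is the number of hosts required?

4 hosts

Sorted descending: 33, 30, 29, 14, 14, 11, 9, 7, 7, 5, 4.
33 vCPU → host 1 (remaining 15 vCPU)
30 vCPU → host 2 (remaining 18 vCPU)
29 vCPU → host 3 (remaining 19 vCPU)
14 vCPU → host 1 (remaining 1 vCPU)
14 vCPU → host 2 (remaining 4 vCPU)
11 vCPU → host 3 (remaining 8 vCPU)
9 vCPU → host 4 (remaining 39 vCPU)
7 vCPU → host 3 (remaining 1 vCPU)
7 vCPU → host 4 (remaining 32 vCPU)
5 vCPU → host 4 (remaining 27 vCPU)
4 vCPU → host 2 (remaining 0 vCPU)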